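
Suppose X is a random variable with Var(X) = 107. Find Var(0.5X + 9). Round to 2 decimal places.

26.75

Var(0.5X + 9) = (0.5)²·Var(X) = 0.25·107 = 26.75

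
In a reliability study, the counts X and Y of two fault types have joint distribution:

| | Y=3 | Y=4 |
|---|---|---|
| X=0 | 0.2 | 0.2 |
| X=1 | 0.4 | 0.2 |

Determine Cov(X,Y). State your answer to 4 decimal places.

E[X] = 0.6,  E[Y] = 3.4
E[XY] = 2
Cov(X,Y) = E[XY] − E[X]E[Y] = 2 − (0.6)(3.4) = -0.04

-0.0400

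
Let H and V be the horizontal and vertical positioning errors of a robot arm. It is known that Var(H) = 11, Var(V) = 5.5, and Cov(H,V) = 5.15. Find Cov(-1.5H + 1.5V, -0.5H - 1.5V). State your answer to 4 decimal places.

3.6000

Cov(-1.5H + 1.5V, -0.5H - 1.5V) = (-1.5)(-0.5)Var(H) + (1.5)(-1.5)Var(V) + [(-1.5)(-1.5) + (1.5)(-0.5)]Cov(H,V)
= 0.75·11 + -2.25·5.5 + 1.5·5.15 = 3.6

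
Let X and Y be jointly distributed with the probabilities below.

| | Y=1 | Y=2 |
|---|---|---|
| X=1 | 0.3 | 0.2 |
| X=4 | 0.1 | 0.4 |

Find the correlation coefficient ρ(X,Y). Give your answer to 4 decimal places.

E[X] = 2.5,  E[Y] = 1.6
E[XY] = 4.3
cov(X,Y) = E[XY] − E[X]E[Y] = 4.3 − (2.5)(1.6) = 0.3
var(X) = 2.25,  var(Y) = 0.24
ρ = 0.3 / √(2.25·0.24) ≈ 0.4082

0.4082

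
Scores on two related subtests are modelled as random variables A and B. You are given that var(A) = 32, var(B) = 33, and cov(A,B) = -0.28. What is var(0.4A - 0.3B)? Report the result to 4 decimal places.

8.1572

var(0.4A - 0.3B) = (0.4)²·var(A) + (-0.3)²·var(B) + 2·(0.4)·(-0.3)·cov(A,B)
= 0.16·32 + 0.09·33 + -0.24·-0.28 = 8.1572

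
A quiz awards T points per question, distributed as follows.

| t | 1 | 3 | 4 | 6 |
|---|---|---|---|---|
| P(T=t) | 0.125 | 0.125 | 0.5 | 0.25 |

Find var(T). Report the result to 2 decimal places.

E[T] = (1)(0.125) + (3)(0.125) + (4)(0.5) + (6)(0.25) = 4
E[T²] = (1)²(0.125) + (3)²(0.125) + (4)²(0.5) + (6)²(0.25) = 18.25
var(T) = E[T²] − (E[T])² = 18.25 − (4)² = 2.25

2.25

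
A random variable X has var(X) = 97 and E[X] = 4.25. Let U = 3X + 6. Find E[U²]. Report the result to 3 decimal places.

1224.563

E[3X + 6] = 3·4.25 + 6 = 18.75
var(3X + 6) = (3)²·97 = 873
E[U²] = var(U) + (E[U])² = 873 + (18.75)² = 1224.5625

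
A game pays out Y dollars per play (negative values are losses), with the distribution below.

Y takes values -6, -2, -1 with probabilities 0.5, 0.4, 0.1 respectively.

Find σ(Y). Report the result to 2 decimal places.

2.12

E[Y] = (-6)(0.5) + (-2)(0.4) + (-1)(0.1) = -3.9
E[Y²] = (-6)²(0.5) + (-2)²(0.4) + (-1)²(0.1) = 19.7
Var(Y) = E[Y²] − (E[Y])² = 19.7 − (-3.9)² = 4.49
σ(Y) = √4.49 ≈ 2.12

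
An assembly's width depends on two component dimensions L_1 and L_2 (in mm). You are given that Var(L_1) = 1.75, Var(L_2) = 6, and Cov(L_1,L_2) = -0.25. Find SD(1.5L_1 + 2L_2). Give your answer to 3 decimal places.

5.142

Var(1.5L_1 + 2L_2) = (1.5)²·Var(L_1) + (2)²·Var(L_2) + 2·(1.5)·(2)·Cov(L_1,L_2)
= 2.25·1.75 + 4·6 + 6·-0.25 = 26.4375
SD(1.5L_1 + 2L_2) = √26.4375 ≈ 5.142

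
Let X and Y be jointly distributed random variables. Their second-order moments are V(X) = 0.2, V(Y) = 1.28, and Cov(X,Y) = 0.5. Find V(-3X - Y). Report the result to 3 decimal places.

6.080

V(-3X - Y) = (-3)²·V(X) + (-1)²·V(Y) + 2·(-3)·(-1)·Cov(X,Y)
= 9·0.2 + 1·1.28 + 6·0.5 = 6.08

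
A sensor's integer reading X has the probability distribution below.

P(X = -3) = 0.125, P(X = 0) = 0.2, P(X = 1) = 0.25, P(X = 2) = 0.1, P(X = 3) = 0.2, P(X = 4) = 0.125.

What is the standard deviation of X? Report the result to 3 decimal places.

2.048

E[X] = (-3)(0.125) + (0)(0.2) + (1)(0.25) + (2)(0.1) + (3)(0.2) + (4)(0.125) = 1.175
E[X²] = (-3)²(0.125) + (0)²(0.2) + (1)²(0.25) + (2)²(0.1) + (3)²(0.2) + (4)²(0.125) = 5.575
V(X) = E[X²] − (E[X])² = 5.575 − (1.175)² = 4.194375
SD(X) = √4.194375 ≈ 2.048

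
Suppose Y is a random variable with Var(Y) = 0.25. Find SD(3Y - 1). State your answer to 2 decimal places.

1.50

Var(3Y - 1) = (3)²·0.25 = 2.25
SD(3Y - 1) = √2.25 ≈ 1.50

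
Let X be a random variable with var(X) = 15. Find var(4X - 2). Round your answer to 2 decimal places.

240.00

var(4X - 2) = (4)²·var(X) = 16·15 = 240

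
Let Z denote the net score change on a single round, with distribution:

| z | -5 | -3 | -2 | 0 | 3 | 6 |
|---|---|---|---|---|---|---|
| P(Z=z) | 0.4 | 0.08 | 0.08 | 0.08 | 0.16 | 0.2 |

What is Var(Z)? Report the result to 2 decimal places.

E[Z] = (-5)(0.4) + (-3)(0.08) + (-2)(0.08) + (0)(0.08) + (3)(0.16) + (6)(0.2) = -0.72
E[Z²] = (-5)²(0.4) + (-3)²(0.08) + (-2)²(0.08) + (0)²(0.08) + (3)²(0.16) + (6)²(0.2) = 19.68
Var(Z) = E[Z²] − (E[Z])² = 19.68 − (-0.72)² = 19.1616

19.16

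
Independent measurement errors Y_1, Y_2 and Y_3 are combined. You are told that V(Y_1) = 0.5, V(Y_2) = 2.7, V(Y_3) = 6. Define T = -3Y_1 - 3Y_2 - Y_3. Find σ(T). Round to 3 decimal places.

By independence, V(T) = (-3)²V(Y_1) + (-3)²V(Y_2) + (-1)²V(Y_3)
= (-3)²·0.5 + (-3)²·2.7 + (-1)²·6 = 34.8
σ(T) = √34.8 ≈ 5.899

5.899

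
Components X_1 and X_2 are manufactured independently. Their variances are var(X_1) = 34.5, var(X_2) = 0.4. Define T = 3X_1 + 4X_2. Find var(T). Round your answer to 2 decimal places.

316.90

By independence, var(T) = (3)²var(X_1) + (4)²var(X_2)
= (3)²·34.5 + (4)²·0.4 = 316.9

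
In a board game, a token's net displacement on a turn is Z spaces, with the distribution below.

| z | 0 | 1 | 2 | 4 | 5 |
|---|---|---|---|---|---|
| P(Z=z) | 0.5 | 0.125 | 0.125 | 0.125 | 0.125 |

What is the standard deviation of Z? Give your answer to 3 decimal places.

1.871

E[Z] = (0)(0.5) + (1)(0.125) + (2)(0.125) + (4)(0.125) + (5)(0.125) = 1.5
E[Z²] = (0)²(0.5) + (1)²(0.125) + (2)²(0.125) + (4)²(0.125) + (5)²(0.125) = 5.75
Var(Z) = E[Z²] − (E[Z])² = 5.75 − (1.5)² = 3.5
σ(Z) = √3.5 ≈ 1.871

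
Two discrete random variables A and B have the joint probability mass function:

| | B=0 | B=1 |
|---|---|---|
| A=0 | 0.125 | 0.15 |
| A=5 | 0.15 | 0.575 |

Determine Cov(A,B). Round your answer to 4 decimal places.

0.2469

E[A] = 3.625,  E[B] = 0.725
E[AB] = 2.875
Cov(A,B) = E[AB] − E[A]E[B] = 2.875 − (3.625)(0.725) = 0.246875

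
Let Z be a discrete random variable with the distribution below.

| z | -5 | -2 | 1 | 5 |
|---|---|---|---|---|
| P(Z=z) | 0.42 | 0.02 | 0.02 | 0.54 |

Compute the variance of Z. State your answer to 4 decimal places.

E[Z] = (-5)(0.42) + (-2)(0.02) + (1)(0.02) + (5)(0.54) = 0.58
E[Z²] = (-5)²(0.42) + (-2)²(0.02) + (1)²(0.02) + (5)²(0.54) = 24.1
Var(Z) = E[Z²] − (E[Z])² = 24.1 − (0.58)² = 23.7636

23.7636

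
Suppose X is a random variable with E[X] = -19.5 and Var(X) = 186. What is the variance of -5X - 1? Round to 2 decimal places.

Var(-5X - 1) = (-5)²·Var(X) = 25·186 = 4650

4650.00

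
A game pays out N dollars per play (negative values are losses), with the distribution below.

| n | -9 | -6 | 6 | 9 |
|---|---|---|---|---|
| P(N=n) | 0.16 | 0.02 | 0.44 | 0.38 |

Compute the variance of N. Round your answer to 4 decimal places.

E[N] = (-9)(0.16) + (-6)(0.02) + (6)(0.44) + (9)(0.38) = 4.5
E[N²] = (-9)²(0.16) + (-6)²(0.02) + (6)²(0.44) + (9)²(0.38) = 60.3
Var(N) = E[N²] − (E[N])² = 60.3 − (4.5)² = 40.05

40.0500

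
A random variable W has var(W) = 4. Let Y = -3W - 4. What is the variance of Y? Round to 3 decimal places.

36.000

var(-3W - 4) = (-3)²·var(W) = 9·4 = 36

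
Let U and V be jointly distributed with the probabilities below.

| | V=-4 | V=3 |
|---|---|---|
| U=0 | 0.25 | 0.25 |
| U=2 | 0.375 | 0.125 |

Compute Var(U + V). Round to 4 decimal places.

E[U] = 1,  E[V] = -1.375,  E[UV] = -2.25
Var(U) = 2 − (1)² = 1;  Var(V) = 13.375 − (-1.375)² = 11.484375
cov(U,V) = -2.25 − (1)(-1.375) = -0.875
Var(U + V) = (1)²·1 + (1)²·11.484375 + 2·(1)·(1)·-0.875 = 10.734375

10.7344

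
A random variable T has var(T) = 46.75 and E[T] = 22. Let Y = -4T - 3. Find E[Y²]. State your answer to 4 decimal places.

E[-4T - 3] = -4·22 − 3 = -91
var(-4T - 3) = (-4)²·46.75 = 748
E[Y²] = var(Y) + (E[Y])² = 748 + (-91)² = 9029

9029.0000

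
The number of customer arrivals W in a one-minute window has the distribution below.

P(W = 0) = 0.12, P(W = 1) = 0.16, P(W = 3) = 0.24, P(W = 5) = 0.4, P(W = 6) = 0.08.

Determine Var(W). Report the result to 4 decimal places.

E[W] = (0)(0.12) + (1)(0.16) + (3)(0.24) + (5)(0.4) + (6)(0.08) = 3.36
E[W²] = (0)²(0.12) + (1)²(0.16) + (3)²(0.24) + (5)²(0.4) + (6)²(0.08) = 15.2
Var(W) = E[W²] − (E[W])² = 15.2 − (3.36)² = 3.9104

3.9104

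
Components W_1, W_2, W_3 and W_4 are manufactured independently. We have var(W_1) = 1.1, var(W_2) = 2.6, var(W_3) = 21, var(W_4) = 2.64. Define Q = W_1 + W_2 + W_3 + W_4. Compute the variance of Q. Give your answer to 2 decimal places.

27.34

By independence, var(Q) = (1)²var(W_1) + (1)²var(W_2) + (1)²var(W_3) + (1)²var(W_4)
= (1)²·1.1 + (1)²·2.6 + (1)²·21 + (1)²·2.64 = 27.34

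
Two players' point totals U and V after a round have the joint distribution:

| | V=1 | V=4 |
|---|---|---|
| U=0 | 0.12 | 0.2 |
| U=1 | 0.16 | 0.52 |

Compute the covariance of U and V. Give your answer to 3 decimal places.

E[U] = 0.68,  E[V] = 3.16
E[UV] = 2.24
cov(U,V) = E[UV] − E[U]E[V] = 2.24 − (0.68)(3.16) = 0.0912

0.091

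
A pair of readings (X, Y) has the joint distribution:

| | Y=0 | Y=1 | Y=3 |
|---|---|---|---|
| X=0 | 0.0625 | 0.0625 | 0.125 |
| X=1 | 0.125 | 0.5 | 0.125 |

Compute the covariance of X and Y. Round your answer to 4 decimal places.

E[X] = 0.75,  E[Y] = 1.3125
E[XY] = 0.875
Cov(X,Y) = E[XY] − E[X]E[Y] = 0.875 − (0.75)(1.3125) = -0.109375

-0.1094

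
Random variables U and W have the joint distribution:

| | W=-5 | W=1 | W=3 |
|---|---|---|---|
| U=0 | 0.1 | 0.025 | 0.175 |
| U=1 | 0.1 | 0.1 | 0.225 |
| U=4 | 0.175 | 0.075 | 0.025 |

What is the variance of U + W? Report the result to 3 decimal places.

E[U] = 1.525,  E[W] = -0.4,  E[UW] = -2.625
V(U) = 4.825 − (1.525)² = 2.499375;  V(W) = 13.4 − (-0.4)² = 13.24
cov(U,W) = -2.625 − (1.525)(-0.4) = -2.015
V(U + W) = (1)²·2.499375 + (1)²·13.24 + 2·(1)·(1)·-2.015 = 11.709375

11.709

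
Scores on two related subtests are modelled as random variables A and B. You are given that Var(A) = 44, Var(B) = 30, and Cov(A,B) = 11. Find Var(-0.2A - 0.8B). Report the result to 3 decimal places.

24.480

Var(-0.2A - 0.8B) = (-0.2)²·Var(A) + (-0.8)²·Var(B) + 2·(-0.2)·(-0.8)·Cov(A,B)
= 0.04·44 + 0.64·30 + 0.32·11 = 24.48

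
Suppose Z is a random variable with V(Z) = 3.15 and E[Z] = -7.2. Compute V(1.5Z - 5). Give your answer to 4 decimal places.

V(1.5Z - 5) = (1.5)²·V(Z) = 2.25·3.15 = 7.0875

7.0875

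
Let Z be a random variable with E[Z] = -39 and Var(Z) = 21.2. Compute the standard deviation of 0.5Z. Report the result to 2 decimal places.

Var(0.5Z) = (0.5)²·21.2 = 5.3
sd(0.5Z) = √5.3 ≈ 2.30

2.30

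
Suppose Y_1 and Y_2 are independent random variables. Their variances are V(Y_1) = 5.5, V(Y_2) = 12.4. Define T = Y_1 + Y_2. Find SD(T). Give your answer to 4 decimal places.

4.2308

By independence, V(T) = (1)²V(Y_1) + (1)²V(Y_2)
= (1)²·5.5 + (1)²·12.4 = 17.9
SD(T) = √17.9 ≈ 4.2308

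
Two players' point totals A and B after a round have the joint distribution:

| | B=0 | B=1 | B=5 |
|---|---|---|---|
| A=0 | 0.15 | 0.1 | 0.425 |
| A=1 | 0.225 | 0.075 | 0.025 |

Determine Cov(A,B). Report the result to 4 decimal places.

-0.5881

E[A] = 0.325,  E[B] = 2.425
E[AB] = 0.2
Cov(A,B) = E[AB] − E[A]E[B] = 0.2 − (0.325)(2.425) = -0.588125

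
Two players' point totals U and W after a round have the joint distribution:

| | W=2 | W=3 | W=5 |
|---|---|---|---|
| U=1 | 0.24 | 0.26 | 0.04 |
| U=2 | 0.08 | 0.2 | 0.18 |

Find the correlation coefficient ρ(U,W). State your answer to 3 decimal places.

0.414

E[U] = 1.46,  E[W] = 3.12
E[UW] = 4.78
Cov(U,W) = E[UW] − E[U]E[W] = 4.78 − (1.46)(3.12) = 0.2248
Var(U) = 0.2484,  Var(W) = 1.1856
ρ = 0.2248 / √(0.2484·1.1856) ≈ 0.414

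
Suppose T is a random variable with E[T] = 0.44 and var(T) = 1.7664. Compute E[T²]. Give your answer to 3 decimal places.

1.960

E[T²] = var(T) + (E[T])² = 1.7664 + (0.44)² = 1.96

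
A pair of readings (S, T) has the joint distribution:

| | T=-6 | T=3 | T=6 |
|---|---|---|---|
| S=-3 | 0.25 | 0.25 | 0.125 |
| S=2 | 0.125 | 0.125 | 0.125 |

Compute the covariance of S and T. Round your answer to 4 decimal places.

1.1719

E[S] = -1.125,  E[T] = 0.375
E[ST] = 0.75
Cov(S,T) = E[ST] − E[S]E[T] = 0.75 − (-1.125)(0.375) = 1.171875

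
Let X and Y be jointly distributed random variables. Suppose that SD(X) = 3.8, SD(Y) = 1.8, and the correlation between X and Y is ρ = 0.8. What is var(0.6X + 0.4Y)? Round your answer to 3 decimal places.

var(X) = (3.8)² = 14.44;  var(Y) = (1.8)² = 3.24
cov(X,Y) = ρ·SD(X)·SD(Y) = 0.8·3.8·1.8 = 5.472
var(0.6X + 0.4Y) = (0.6)²·var(X) + (0.4)²·var(Y) + 2·(0.6)·(0.4)·cov(X,Y)
= 0.36·14.44 + 0.16·3.24 + 0.48·5.472 = 8.34336

8.343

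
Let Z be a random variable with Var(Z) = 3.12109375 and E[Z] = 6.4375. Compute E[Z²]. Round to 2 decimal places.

E[Z²] = Var(Z) + (E[Z])² = 3.12109375 + (6.4375)² = 44.5625

44.56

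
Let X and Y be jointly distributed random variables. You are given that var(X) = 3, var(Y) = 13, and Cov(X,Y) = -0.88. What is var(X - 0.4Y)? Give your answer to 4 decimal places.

5.7840

var(X - 0.4Y) = (1)²·var(X) + (-0.4)²·var(Y) + 2·(1)·(-0.4)·Cov(X,Y)
= 1·3 + 0.16·13 + -0.8·-0.88 = 5.784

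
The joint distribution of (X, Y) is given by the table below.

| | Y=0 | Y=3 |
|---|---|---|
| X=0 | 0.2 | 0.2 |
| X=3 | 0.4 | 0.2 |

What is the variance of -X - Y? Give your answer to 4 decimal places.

E[X] = 1.8,  E[Y] = 1.2,  E[XY] = 1.8
Var(X) = 5.4 − (1.8)² = 2.16;  Var(Y) = 3.6 − (1.2)² = 2.16
Cov(X,Y) = 1.8 − (1.8)(1.2) = -0.36
Var(-X - Y) = (-1)²·2.16 + (-1)²·2.16 + 2·(-1)·(-1)·-0.36 = 3.6

3.6000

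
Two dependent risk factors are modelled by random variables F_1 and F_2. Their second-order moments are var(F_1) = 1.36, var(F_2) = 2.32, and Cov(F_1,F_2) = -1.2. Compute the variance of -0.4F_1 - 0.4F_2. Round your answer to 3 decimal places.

0.205

var(-0.4F_1 - 0.4F_2) = (-0.4)²·var(F_1) + (-0.4)²·var(F_2) + 2·(-0.4)·(-0.4)·Cov(F_1,F_2)
= 0.16·1.36 + 0.16·2.32 + 0.32·-1.2 = 0.2048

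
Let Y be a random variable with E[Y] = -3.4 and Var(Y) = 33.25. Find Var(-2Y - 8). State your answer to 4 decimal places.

Var(-2Y - 8) = (-2)²·Var(Y) = 4·33.25 = 133

133.0000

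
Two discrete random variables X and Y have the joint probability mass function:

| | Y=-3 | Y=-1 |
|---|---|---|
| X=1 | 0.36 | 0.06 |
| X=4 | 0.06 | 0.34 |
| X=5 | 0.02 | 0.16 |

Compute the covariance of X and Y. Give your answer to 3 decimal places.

1.170

E[X] = 2.92,  E[Y] = -1.88
E[XY] = -4.32
Cov(X,Y) = E[XY] − E[X]E[Y] = -4.32 − (2.92)(-1.88) = 1.1696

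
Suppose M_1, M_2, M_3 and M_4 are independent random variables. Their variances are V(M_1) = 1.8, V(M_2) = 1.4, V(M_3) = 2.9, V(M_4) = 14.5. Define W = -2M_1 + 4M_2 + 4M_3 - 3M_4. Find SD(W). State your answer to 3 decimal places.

14.370

By independence, V(W) = (-2)²V(M_1) + (4)²V(M_2) + (4)²V(M_3) + (-3)²V(M_4)
= (-2)²·1.8 + (4)²·1.4 + (4)²·2.9 + (-3)²·14.5 = 206.5
SD(W) = √206.5 ≈ 14.370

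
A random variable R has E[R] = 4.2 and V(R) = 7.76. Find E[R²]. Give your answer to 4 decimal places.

E[R²] = V(R) + (E[R])² = 7.76 + (4.2)² = 25.4

25.4000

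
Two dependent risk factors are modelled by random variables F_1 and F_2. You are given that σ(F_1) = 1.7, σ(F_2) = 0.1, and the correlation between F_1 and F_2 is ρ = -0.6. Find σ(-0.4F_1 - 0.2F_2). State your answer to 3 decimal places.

0.668

Var(F_1) = (1.7)² = 2.89;  Var(F_2) = (0.1)² = 0.01
Cov(F_1,F_2) = ρ·σ(F_1)·σ(F_2) = -0.6·1.7·0.1 = -0.102
Var(-0.4F_1 - 0.2F_2) = (-0.4)²·Var(F_1) + (-0.2)²·Var(F_2) + 2·(-0.4)·(-0.2)·Cov(F_1,F_2)
= 0.16·2.89 + 0.04·0.01 + 0.16·-0.102 = 0.44648
σ(-0.4F_1 - 0.2F_2) = √0.44648 ≈ 0.668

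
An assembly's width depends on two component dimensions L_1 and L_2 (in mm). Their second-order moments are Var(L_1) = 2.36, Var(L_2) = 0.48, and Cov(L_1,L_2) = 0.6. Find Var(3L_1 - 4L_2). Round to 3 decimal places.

14.520

Var(3L_1 - 4L_2) = (3)²·Var(L_1) + (-4)²·Var(L_2) + 2·(3)·(-4)·Cov(L_1,L_2)
= 9·2.36 + 16·0.48 + -24·0.6 = 14.52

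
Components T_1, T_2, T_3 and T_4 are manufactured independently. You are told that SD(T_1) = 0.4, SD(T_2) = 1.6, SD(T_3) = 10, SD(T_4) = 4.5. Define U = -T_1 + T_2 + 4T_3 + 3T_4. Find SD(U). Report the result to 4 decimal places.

42.2489

Var(T_1) = 0.16, Var(T_2) = 2.56, Var(T_3) = 100, Var(T_4) = 20.25
By independence, Var(U) = (-1)²Var(T_1) + (1)²Var(T_2) + (4)²Var(T_3) + (3)²Var(T_4)
= (-1)²·0.16 + (1)²·2.56 + (4)²·100 + (3)²·20.25 = 1784.97
SD(U) = √1784.97 ≈ 42.2489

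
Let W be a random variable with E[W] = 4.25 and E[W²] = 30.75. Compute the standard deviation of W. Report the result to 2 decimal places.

3.56

var(W) = 30.75 − (4.25)² = 12.6875
σ(W) = √12.6875 ≈ 3.56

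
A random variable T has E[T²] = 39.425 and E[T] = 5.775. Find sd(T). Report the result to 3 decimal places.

V(T) = 39.425 − (5.775)² = 6.074375
sd(T) = √6.074375 ≈ 2.465

2.465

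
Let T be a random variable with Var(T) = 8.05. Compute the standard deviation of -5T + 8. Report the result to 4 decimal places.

14.1863

Var(-5T + 8) = (-5)²·8.05 = 201.25
σ(-5T + 8) = √201.25 ≈ 14.1863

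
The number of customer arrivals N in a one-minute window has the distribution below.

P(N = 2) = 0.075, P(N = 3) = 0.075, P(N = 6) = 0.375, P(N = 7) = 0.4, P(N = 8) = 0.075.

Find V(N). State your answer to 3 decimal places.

2.574

E[N] = (2)(0.075) + (3)(0.075) + (6)(0.375) + (7)(0.4) + (8)(0.075) = 6.025
E[N²] = (2)²(0.075) + (3)²(0.075) + (6)²(0.375) + (7)²(0.4) + (8)²(0.075) = 38.875
V(N) = E[N²] − (E[N])² = 38.875 − (6.025)² = 2.574375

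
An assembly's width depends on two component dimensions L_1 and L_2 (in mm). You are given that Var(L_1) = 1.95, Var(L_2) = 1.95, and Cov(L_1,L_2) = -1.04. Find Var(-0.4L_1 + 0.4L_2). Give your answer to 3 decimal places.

Var(-0.4L_1 + 0.4L_2) = (-0.4)²·Var(L_1) + (0.4)²·Var(L_2) + 2·(-0.4)·(0.4)·Cov(L_1,L_2)
= 0.16·1.95 + 0.16·1.95 + -0.32·-1.04 = 0.9568

0.957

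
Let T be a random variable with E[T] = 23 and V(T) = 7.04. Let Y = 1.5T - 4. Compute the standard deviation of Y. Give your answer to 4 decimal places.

3.9799

V(1.5T - 4) = (1.5)²·7.04 = 15.84
SD(Y) = √15.84 ≈ 3.9799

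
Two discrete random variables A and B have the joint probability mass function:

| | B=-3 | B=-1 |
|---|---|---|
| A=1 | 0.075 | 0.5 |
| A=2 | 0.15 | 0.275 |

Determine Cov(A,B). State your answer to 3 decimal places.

E[A] = 1.425,  E[B] = -1.45
E[AB] = -2.175
Cov(A,B) = E[AB] − E[A]E[B] = -2.175 − (1.425)(-1.45) = -0.10875

-0.109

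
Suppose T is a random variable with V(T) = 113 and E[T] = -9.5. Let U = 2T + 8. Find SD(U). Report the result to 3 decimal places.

21.260

V(2T + 8) = (2)²·113 = 452
SD(U) = √452 ≈ 21.260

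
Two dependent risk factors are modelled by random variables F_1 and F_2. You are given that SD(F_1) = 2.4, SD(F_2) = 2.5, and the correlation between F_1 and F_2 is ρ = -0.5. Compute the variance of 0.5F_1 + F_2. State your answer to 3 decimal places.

V(F_1) = (2.4)² = 5.76;  V(F_2) = (2.5)² = 6.25
Cov(F_1,F_2) = ρ·SD(F_1)·SD(F_2) = -0.5·2.4·2.5 = -3
V(0.5F_1 + F_2) = (0.5)²·V(F_1) + (1)²·V(F_2) + 2·(0.5)·(1)·Cov(F_1,F_2)
= 0.25·5.76 + 1·6.25 + 1·-3 = 4.69

4.690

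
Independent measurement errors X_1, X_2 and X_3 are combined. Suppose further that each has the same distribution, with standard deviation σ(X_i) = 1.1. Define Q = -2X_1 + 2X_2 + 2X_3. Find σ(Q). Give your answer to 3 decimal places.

var(X_i) = (1.1)² = 1.21
By independence, var(Q) = (-2)²var(X_1) + (2)²var(X_2) + (2)²var(X_3)
= (-2)²·1.21 + (2)²·1.21 + (2)²·1.21 = 14.52
σ(Q) = √14.52 ≈ 3.811

3.811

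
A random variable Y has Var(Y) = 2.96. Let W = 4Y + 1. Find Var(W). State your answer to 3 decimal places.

47.360

Var(4Y + 1) = (4)²·Var(Y) = 16·2.96 = 47.36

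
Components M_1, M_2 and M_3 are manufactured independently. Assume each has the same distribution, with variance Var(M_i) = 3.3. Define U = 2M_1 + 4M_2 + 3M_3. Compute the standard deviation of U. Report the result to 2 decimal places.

9.78

By independence, Var(U) = (2)²Var(M_1) + (4)²Var(M_2) + (3)²Var(M_3)
= (2)²·3.3 + (4)²·3.3 + (3)²·3.3 = 95.7
σ(U) = √95.7 ≈ 9.78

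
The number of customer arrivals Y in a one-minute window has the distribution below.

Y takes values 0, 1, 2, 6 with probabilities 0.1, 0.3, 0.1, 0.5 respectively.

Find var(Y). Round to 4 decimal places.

E[Y] = (0)(0.1) + (1)(0.3) + (2)(0.1) + (6)(0.5) = 3.5
E[Y²] = (0)²(0.1) + (1)²(0.3) + (2)²(0.1) + (6)²(0.5) = 18.7
var(Y) = E[Y²] − (E[Y])² = 18.7 − (3.5)² = 6.45

6.4500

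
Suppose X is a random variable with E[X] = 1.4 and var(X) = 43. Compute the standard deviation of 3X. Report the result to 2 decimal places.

var(3X) = (3)²·43 = 387
SD(3X) = √387 ≈ 19.67

19.67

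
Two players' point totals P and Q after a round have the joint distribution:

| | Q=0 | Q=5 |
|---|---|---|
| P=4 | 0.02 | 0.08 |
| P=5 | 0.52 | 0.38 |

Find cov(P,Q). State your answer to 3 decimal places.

-0.170

E[P] = 4.9,  E[Q] = 2.3
E[PQ] = 11.1
cov(P,Q) = E[PQ] − E[P]E[Q] = 11.1 − (4.9)(2.3) = -0.17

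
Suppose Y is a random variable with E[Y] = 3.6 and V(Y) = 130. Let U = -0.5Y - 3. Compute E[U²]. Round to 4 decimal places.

55.5400

E[-0.5Y - 3] = -0.5·3.6 − 3 = -4.8
V(-0.5Y - 3) = (-0.5)²·130 = 32.5
E[U²] = V(U) + (E[U])² = 32.5 + (-4.8)² = 55.54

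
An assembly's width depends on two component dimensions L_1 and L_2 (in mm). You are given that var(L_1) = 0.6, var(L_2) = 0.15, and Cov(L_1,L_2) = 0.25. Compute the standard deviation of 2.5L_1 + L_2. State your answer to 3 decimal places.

2.269

var(2.5L_1 + L_2) = (2.5)²·var(L_1) + (1)²·var(L_2) + 2·(2.5)·(1)·Cov(L_1,L_2)
= 6.25·0.6 + 1·0.15 + 5·0.25 = 5.15
SD(2.5L_1 + L_2) = √5.15 ≈ 2.269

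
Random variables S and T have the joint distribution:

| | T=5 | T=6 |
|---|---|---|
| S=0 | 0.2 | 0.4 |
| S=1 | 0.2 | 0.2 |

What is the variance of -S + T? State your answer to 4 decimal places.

0.5600

E[S] = 0.4,  E[T] = 5.6,  E[ST] = 2.2
Var(S) = 0.4 − (0.4)² = 0.24;  Var(T) = 31.6 − (5.6)² = 0.24
Cov(S,T) = 2.2 − (0.4)(5.6) = -0.04
Var(-S + T) = (-1)²·0.24 + (1)²·0.24 + 2·(-1)·(1)·-0.04 = 0.56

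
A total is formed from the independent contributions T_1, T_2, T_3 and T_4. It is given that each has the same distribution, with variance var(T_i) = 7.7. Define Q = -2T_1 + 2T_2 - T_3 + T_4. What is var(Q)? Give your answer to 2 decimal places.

By independence, var(Q) = (-2)²var(T_1) + (2)²var(T_2) + (-1)²var(T_3) + (1)²var(T_4)
= (-2)²·7.7 + (2)²·7.7 + (-1)²·7.7 + (1)²·7.7 = 77

77.00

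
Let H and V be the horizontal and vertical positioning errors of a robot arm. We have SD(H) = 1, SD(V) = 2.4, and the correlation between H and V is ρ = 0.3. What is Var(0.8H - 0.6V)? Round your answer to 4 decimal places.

Var(H) = (1)² = 1;  Var(V) = (2.4)² = 5.76
Cov(H,V) = ρ·SD(H)·SD(V) = 0.3·1·2.4 = 0.72
Var(0.8H - 0.6V) = (0.8)²·Var(H) + (-0.6)²·Var(V) + 2·(0.8)·(-0.6)·Cov(H,V)
= 0.64·1 + 0.36·5.76 + -0.96·0.72 = 2.0224

2.0224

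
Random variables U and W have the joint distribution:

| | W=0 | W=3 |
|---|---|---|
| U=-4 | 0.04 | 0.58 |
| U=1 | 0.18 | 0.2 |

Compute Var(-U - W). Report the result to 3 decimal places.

4.542

E[U] = -2.1,  E[W] = 2.34,  E[UW] = -6.36
Var(U) = 10.3 − (-2.1)² = 5.89;  Var(W) = 7.02 − (2.34)² = 1.5444
cov(U,W) = -6.36 − (-2.1)(2.34) = -1.446
Var(-U - W) = (-1)²·5.89 + (-1)²·1.5444 + 2·(-1)·(-1)·-1.446 = 4.5424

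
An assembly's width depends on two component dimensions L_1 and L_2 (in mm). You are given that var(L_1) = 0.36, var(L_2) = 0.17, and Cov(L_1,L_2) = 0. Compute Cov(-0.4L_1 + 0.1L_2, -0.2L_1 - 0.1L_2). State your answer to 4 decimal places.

Cov(-0.4L_1 + 0.1L_2, -0.2L_1 - 0.1L_2) = (-0.4)(-0.2)var(L_1) + (0.1)(-0.1)var(L_2) + [(-0.4)(-0.1) + (0.1)(-0.2)]Cov(L_1,L_2)
= 0.08·0.36 + -0.01·0.17 + 0.02·0 = 0.0271

0.0271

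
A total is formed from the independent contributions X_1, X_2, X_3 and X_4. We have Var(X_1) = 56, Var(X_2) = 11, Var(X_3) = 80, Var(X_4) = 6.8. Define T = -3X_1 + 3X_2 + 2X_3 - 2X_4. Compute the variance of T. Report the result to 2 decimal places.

950.20

By independence, Var(T) = (-3)²Var(X_1) + (3)²Var(X_2) + (2)²Var(X_3) + (-2)²Var(X_4)
= (-3)²·56 + (3)²·11 + (2)²·80 + (-2)²·6.8 = 950.2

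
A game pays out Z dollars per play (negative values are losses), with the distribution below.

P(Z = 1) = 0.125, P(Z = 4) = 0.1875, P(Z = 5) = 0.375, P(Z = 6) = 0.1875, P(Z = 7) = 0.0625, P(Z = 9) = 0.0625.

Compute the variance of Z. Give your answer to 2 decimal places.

E[Z] = (1)(0.125) + (4)(0.1875) + (5)(0.375) + (6)(0.1875) + (7)(0.0625) + (9)(0.0625) = 4.875
E[Z²] = (1)²(0.125) + (4)²(0.1875) + (5)²(0.375) + (6)²(0.1875) + (7)²(0.0625) + (9)²(0.0625) = 27.375
Var(Z) = E[Z²] − (E[Z])² = 27.375 − (4.875)² = 3.609375

3.61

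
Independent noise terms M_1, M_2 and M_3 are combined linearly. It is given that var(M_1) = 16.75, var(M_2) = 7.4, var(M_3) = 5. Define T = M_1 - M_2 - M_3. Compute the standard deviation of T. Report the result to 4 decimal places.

By independence, var(T) = (1)²var(M_1) + (-1)²var(M_2) + (-1)²var(M_3)
= (1)²·16.75 + (-1)²·7.4 + (-1)²·5 = 29.15
SD(T) = √29.15 ≈ 5.3991

5.3991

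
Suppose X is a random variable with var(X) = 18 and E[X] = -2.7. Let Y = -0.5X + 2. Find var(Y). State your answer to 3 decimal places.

var(-0.5X + 2) = (-0.5)²·var(X) = 0.25·18 = 4.5

4.500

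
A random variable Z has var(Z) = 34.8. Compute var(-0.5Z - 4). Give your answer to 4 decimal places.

var(-0.5Z - 4) = (-0.5)²·var(Z) = 0.25·34.8 = 8.7

8.7000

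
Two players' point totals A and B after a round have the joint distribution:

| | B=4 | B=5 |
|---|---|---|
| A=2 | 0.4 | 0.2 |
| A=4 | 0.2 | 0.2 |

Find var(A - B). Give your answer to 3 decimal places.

E[A] = 2.8,  E[B] = 4.4,  E[AB] = 12.4
var(A) = 8.8 − (2.8)² = 0.96;  var(B) = 19.6 − (4.4)² = 0.24
Cov(A,B) = 12.4 − (2.8)(4.4) = 0.08
var(A - B) = (1)²·0.96 + (-1)²·0.24 + 2·(1)·(-1)·0.08 = 1.04

1.040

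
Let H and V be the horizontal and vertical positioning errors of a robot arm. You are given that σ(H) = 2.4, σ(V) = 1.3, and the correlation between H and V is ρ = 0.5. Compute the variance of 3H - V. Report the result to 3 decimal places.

44.170

var(H) = (2.4)² = 5.76;  var(V) = (1.3)² = 1.69
Cov(H,V) = ρ·σ(H)·σ(V) = 0.5·2.4·1.3 = 1.56
var(3H - V) = (3)²·var(H) + (-1)²·var(V) + 2·(3)·(-1)·Cov(H,V)
= 9·5.76 + 1·1.69 + -6·1.56 = 44.17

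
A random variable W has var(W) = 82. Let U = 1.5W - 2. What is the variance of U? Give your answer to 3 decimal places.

184.500

var(1.5W - 2) = (1.5)²·var(W) = 2.25·82 = 184.5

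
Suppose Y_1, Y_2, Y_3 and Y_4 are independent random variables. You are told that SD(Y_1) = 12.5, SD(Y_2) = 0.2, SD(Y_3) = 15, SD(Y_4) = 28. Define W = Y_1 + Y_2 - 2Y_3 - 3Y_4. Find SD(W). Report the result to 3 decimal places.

90.068

Var(Y_1) = 156.25, Var(Y_2) = 0.04, Var(Y_3) = 225, Var(Y_4) = 784
By independence, Var(W) = (1)²Var(Y_1) + (1)²Var(Y_2) + (-2)²Var(Y_3) + (-3)²Var(Y_4)
= (1)²·156.25 + (1)²·0.04 + (-2)²·225 + (-3)²·784 = 8112.29
SD(W) = √8112.29 ≈ 90.068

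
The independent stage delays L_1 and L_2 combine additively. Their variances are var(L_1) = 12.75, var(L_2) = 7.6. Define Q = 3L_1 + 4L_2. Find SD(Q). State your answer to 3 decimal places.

By independence, var(Q) = (3)²var(L_1) + (4)²var(L_2)
= (3)²·12.75 + (4)²·7.6 = 236.35
SD(Q) = √236.35 ≈ 15.374

15.374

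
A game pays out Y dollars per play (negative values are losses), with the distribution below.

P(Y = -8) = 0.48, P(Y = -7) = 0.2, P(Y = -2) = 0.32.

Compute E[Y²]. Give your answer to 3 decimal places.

41.800

E[Y²] = (-8)²(0.48) + (-7)²(0.2) + (-2)²(0.32) = 41.8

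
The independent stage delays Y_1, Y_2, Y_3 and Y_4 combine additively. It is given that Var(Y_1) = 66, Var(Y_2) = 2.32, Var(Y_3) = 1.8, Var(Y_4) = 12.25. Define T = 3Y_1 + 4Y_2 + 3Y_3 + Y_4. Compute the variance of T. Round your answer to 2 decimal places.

By independence, Var(T) = (3)²Var(Y_1) + (4)²Var(Y_2) + (3)²Var(Y_3) + (1)²Var(Y_4)
= (3)²·66 + (4)²·2.32 + (3)²·1.8 + (1)²·12.25 = 659.57

659.57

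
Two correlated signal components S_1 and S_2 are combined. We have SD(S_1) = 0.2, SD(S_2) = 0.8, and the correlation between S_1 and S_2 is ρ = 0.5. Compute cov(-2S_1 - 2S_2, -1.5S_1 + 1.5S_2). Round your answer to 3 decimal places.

-1.800

Var(S_1) = (0.2)² = 0.04;  Var(S_2) = (0.8)² = 0.64
cov(S_1,S_2) = ρ·SD(S_1)·SD(S_2) = 0.5·0.2·0.8 = 0.08
cov(-2S_1 - 2S_2, -1.5S_1 + 1.5S_2) = (-2)(-1.5)Var(S_1) + (-2)(1.5)Var(S_2) + [(-2)(1.5) + (-2)(-1.5)]cov(S_1,S_2)
= 3·0.04 + -3·0.64 + 0·0.08 = -1.8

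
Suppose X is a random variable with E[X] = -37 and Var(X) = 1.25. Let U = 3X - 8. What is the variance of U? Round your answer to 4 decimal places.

11.2500

Var(3X - 8) = (3)²·Var(X) = 9·1.25 = 11.25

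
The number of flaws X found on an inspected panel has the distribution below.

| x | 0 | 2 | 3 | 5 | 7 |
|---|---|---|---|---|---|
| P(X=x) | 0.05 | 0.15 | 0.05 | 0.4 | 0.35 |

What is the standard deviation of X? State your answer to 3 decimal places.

E[X] = (0)(0.05) + (2)(0.15) + (3)(0.05) + (5)(0.4) + (7)(0.35) = 4.9
E[X²] = (0)²(0.05) + (2)²(0.15) + (3)²(0.05) + (5)²(0.4) + (7)²(0.35) = 28.2
V(X) = E[X²] − (E[X])² = 28.2 − (4.9)² = 4.19
sd(X) = √4.19 ≈ 2.047

2.047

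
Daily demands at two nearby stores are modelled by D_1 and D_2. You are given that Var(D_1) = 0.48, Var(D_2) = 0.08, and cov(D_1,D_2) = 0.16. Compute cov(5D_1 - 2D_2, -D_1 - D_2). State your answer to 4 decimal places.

-2.7200

cov(5D_1 - 2D_2, -D_1 - D_2) = (5)(-1)Var(D_1) + (-2)(-1)Var(D_2) + [(5)(-1) + (-2)(-1)]cov(D_1,D_2)
= -5·0.48 + 2·0.08 + -3·0.16 = -2.72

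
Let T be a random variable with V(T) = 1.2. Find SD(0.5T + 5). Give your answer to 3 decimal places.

V(0.5T + 5) = (0.5)²·1.2 = 0.3
SD(0.5T + 5) = √0.3 ≈ 0.548

0.548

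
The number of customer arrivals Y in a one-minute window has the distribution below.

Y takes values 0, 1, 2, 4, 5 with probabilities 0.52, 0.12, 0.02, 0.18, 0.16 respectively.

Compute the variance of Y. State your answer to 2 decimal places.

E[Y] = (0)(0.52) + (1)(0.12) + (2)(0.02) + (4)(0.18) + (5)(0.16) = 1.68
E[Y²] = (0)²(0.52) + (1)²(0.12) + (2)²(0.02) + (4)²(0.18) + (5)²(0.16) = 7.08
Var(Y) = E[Y²] − (E[Y])² = 7.08 − (1.68)² = 4.2576

4.26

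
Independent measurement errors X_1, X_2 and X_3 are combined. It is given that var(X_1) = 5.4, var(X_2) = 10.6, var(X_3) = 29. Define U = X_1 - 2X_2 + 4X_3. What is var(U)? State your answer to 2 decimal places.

By independence, var(U) = (1)²var(X_1) + (-2)²var(X_2) + (4)²var(X_3)
= (1)²·5.4 + (-2)²·10.6 + (4)²·29 = 511.8

511.80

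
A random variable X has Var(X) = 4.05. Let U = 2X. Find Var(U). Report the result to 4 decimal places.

16.2000

Var(2X) = (2)²·Var(X) = 4·4.05 = 16.2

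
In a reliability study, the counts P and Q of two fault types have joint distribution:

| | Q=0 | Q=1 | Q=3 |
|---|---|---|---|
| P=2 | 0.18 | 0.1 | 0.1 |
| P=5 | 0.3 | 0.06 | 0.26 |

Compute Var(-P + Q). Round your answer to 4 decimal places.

E[P] = 3.86,  E[Q] = 1.24,  E[PQ] = 5
Var(P) = 17.02 − (3.86)² = 2.1204;  Var(Q) = 3.4 − (1.24)² = 1.8624
Cov(P,Q) = 5 − (3.86)(1.24) = 0.2136
Var(-P + Q) = (-1)²·2.1204 + (1)²·1.8624 + 2·(-1)·(1)·0.2136 = 3.5556

3.5556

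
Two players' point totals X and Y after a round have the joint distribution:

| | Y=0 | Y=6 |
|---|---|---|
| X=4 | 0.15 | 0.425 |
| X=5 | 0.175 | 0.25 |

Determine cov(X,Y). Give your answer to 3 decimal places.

-0.221

E[X] = 4.425,  E[Y] = 4.05
E[XY] = 17.7
cov(X,Y) = E[XY] − E[X]E[Y] = 17.7 − (4.425)(4.05) = -0.22125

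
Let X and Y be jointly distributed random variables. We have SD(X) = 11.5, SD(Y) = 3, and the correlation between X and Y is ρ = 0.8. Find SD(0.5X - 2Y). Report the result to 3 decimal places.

3.723

V(X) = (11.5)² = 132.25;  V(Y) = (3)² = 9
Cov(X,Y) = ρ·SD(X)·SD(Y) = 0.8·11.5·3 = 27.6
V(0.5X - 2Y) = (0.5)²·V(X) + (-2)²·V(Y) + 2·(0.5)·(-2)·Cov(X,Y)
= 0.25·132.25 + 4·9 + -2·27.6 = 13.8625
SD(0.5X - 2Y) = √13.8625 ≈ 3.723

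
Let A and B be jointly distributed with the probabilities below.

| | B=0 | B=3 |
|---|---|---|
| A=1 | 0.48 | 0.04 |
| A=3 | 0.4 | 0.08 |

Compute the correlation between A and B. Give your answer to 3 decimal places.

E[A] = 1.96,  E[B] = 0.36
E[AB] = 0.84
Cov(A,B) = E[AB] − E[A]E[B] = 0.84 − (1.96)(0.36) = 0.1344
Var(A) = 0.9984,  Var(B) = 0.9504
ρ = 0.1344 / √(0.9984·0.9504) ≈ 0.138

0.138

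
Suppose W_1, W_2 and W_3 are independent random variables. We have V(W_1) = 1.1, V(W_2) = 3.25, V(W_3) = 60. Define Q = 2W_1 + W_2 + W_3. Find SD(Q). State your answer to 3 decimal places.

By independence, V(Q) = (2)²V(W_1) + (1)²V(W_2) + (1)²V(W_3)
= (2)²·1.1 + (1)²·3.25 + (1)²·60 = 67.65
SD(Q) = √67.65 ≈ 8.225

8.225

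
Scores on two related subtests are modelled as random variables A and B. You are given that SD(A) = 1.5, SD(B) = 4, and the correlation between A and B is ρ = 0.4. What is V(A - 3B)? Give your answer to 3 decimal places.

131.850

V(A) = (1.5)² = 2.25;  V(B) = (4)² = 16
Cov(A,B) = ρ·SD(A)·SD(B) = 0.4·1.5·4 = 2.4
V(A - 3B) = (1)²·V(A) + (-3)²·V(B) + 2·(1)·(-3)·Cov(A,B)
= 1·2.25 + 9·16 + -6·2.4 = 131.85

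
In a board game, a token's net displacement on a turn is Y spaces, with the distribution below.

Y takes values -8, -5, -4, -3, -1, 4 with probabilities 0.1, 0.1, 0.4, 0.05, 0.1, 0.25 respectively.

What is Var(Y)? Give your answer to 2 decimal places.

15.23

E[Y] = (-8)(0.1) + (-5)(0.1) + (-4)(0.4) + (-3)(0.05) + (-1)(0.1) + (4)(0.25) = -2.15
E[Y²] = (-8)²(0.1) + (-5)²(0.1) + (-4)²(0.4) + (-3)²(0.05) + (-1)²(0.1) + (4)²(0.25) = 19.85
Var(Y) = E[Y²] − (E[Y])² = 19.85 − (-2.15)² = 15.2275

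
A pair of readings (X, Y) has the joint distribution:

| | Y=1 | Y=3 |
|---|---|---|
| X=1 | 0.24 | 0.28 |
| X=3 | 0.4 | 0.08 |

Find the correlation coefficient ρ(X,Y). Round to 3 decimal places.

E[X] = 1.96,  E[Y] = 1.72
E[XY] = 3
cov(X,Y) = E[XY] − E[X]E[Y] = 3 − (1.96)(1.72) = -0.3712
Var(X) = 0.9984,  Var(Y) = 0.9216
ρ = -0.3712 / √(0.9984·0.9216) ≈ -0.387

-0.387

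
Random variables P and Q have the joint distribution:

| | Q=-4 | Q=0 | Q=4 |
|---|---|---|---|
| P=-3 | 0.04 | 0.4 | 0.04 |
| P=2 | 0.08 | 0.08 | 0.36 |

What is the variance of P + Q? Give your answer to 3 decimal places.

18.682

E[P] = -0.4,  E[Q] = 1.12,  E[PQ] = 2.24
var(P) = 6.4 − (-0.4)² = 6.24;  var(Q) = 8.32 − (1.12)² = 7.0656
cov(P,Q) = 2.24 − (-0.4)(1.12) = 2.688
var(P + Q) = (1)²·6.24 + (1)²·7.0656 + 2·(1)·(1)·2.688 = 18.6816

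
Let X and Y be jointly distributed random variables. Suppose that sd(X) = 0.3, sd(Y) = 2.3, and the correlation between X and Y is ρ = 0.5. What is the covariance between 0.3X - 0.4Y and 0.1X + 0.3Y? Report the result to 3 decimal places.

-0.615

Var(X) = (0.3)² = 0.09;  Var(Y) = (2.3)² = 5.29
Cov(X,Y) = ρ·sd(X)·sd(Y) = 0.5·0.3·2.3 = 0.345
Cov(0.3X - 0.4Y, 0.1X + 0.3Y) = (0.3)(0.1)Var(X) + (-0.4)(0.3)Var(Y) + [(0.3)(0.3) + (-0.4)(0.1)]Cov(X,Y)
= 0.03·0.09 + -0.12·5.29 + 0.05·0.345 = -0.61485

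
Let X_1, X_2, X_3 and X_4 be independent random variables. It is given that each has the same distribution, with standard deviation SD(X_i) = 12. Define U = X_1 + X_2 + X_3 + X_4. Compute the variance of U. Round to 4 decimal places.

var(X_i) = (12)² = 144
By independence, var(U) = (1)²var(X_1) + (1)²var(X_2) + (1)²var(X_3) + (1)²var(X_4)
= (1)²·144 + (1)²·144 + (1)²·144 + (1)²·144 = 576

576.0000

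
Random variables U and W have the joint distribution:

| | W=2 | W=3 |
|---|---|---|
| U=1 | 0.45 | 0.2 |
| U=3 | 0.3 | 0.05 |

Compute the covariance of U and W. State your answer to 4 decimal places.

E[U] = 1.7,  E[W] = 2.25
E[UW] = 3.75
Cov(U,W) = E[UW] − E[U]E[W] = 3.75 − (1.7)(2.25) = -0.075

-0.0750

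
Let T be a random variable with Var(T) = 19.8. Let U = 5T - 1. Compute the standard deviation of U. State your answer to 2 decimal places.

22.25

Var(5T - 1) = (5)²·19.8 = 495
SD(U) = √495 ≈ 22.25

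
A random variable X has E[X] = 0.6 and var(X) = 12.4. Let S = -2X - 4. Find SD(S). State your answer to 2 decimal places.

var(-2X - 4) = (-2)²·12.4 = 49.6
SD(S) = √49.6 ≈ 7.04

7.04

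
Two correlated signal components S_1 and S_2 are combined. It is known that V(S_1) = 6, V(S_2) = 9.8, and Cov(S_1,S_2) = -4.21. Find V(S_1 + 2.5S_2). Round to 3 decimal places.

46.200

V(S_1 + 2.5S_2) = (1)²·V(S_1) + (2.5)²·V(S_2) + 2·(1)·(2.5)·Cov(S_1,S_2)
= 1·6 + 6.25·9.8 + 5·-4.21 = 46.2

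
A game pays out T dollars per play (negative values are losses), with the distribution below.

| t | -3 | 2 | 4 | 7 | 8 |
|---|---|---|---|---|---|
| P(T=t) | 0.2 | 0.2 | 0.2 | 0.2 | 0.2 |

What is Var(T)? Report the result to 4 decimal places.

E[T] = (-3)(0.2) + (2)(0.2) + (4)(0.2) + (7)(0.2) + (8)(0.2) = 3.6
E[T²] = (-3)²(0.2) + (2)²(0.2) + (4)²(0.2) + (7)²(0.2) + (8)²(0.2) = 28.4
Var(T) = E[T²] − (E[T])² = 28.4 − (3.6)² = 15.44

15.4400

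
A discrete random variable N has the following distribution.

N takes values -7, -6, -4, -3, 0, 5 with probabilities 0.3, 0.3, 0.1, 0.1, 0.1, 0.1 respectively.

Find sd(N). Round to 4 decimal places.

E[N] = (-7)(0.3) + (-6)(0.3) + (-4)(0.1) + (-3)(0.1) + (0)(0.1) + (5)(0.1) = -4.1
E[N²] = (-7)²(0.3) + (-6)²(0.3) + (-4)²(0.1) + (-3)²(0.1) + (0)²(0.1) + (5)²(0.1) = 30.5
Var(N) = E[N²] − (E[N])² = 30.5 − (-4.1)² = 13.69
sd(N) = √13.69 ≈ 3.7000

3.7000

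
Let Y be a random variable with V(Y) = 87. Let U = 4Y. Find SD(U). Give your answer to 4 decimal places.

V(4Y) = (4)²·87 = 1392
SD(U) = √1392 ≈ 37.3095

37.3095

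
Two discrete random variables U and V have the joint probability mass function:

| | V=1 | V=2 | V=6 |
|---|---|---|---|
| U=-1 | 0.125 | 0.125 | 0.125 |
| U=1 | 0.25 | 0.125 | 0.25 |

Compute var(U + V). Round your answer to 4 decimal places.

E[U] = 0.25,  E[V] = 3.125,  E[UV] = 0.875
var(U) = 1 − (0.25)² = 0.9375;  var(V) = 14.875 − (3.125)² = 5.109375
cov(U,V) = 0.875 − (0.25)(3.125) = 0.09375
var(U + V) = (1)²·0.9375 + (1)²·5.109375 + 2·(1)·(1)·0.09375 = 6.234375

6.2344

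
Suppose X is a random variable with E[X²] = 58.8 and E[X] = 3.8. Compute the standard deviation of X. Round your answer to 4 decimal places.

var(X) = 58.8 − (3.8)² = 44.36
σ(X) = √44.36 ≈ 6.6603

6.6603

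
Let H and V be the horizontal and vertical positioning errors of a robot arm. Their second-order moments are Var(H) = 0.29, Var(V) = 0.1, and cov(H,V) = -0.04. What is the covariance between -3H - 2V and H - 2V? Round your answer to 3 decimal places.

cov(-3H - 2V, H - 2V) = (-3)(1)Var(H) + (-2)(-2)Var(V) + [(-3)(-2) + (-2)(1)]cov(H,V)
= -3·0.29 + 4·0.1 + 4·-0.04 = -0.63

-0.630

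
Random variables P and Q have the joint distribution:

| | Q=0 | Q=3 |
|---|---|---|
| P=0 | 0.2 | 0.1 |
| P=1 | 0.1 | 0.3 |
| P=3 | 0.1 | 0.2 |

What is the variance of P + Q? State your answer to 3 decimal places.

E[P] = 1.3,  E[Q] = 1.8,  E[PQ] = 2.7
V(P) = 3.1 − (1.3)² = 1.41;  V(Q) = 5.4 − (1.8)² = 2.16
cov(P,Q) = 2.7 − (1.3)(1.8) = 0.36
V(P + Q) = (1)²·1.41 + (1)²·2.16 + 2·(1)·(1)·0.36 = 4.29

4.290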